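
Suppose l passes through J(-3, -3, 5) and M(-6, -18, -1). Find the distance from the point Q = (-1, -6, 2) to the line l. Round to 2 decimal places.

3.16

A direction vector for l is M − J = (-3, -15, -6).
Taking (-3, -3, 5) on l with direction v = (-3, -15, -6): w = Q − (-3, -3, 5) = (2, -3, -3), and w × v = (-27, 21, -39).
Distance = |w × v| / |v| = √2691 / √270 ≈ 3.16.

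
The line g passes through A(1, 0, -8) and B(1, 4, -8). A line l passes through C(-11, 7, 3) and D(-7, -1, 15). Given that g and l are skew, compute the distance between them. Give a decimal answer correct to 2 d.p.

A direction vector for g is B − A = (0, 4, 0).
A direction vector for l is D − C = (4, -8, 12).
Common perpendicular direction n = (0, 4, 0) × (4, -8, 12) = (48, 0, -16).
With w = (-11, 7, 3) − (1, 0, -8) = (-12, 7, 11), w · n = -752.
Distance = |w · n| / |n| = |-752| / √2560 ≈ 14.86.

14.86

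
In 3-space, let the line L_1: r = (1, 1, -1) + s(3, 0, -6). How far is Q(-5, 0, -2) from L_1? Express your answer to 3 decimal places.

5.899

Taking (1, 1, -1) on L_1 with direction v = (3, 0, -6): w = Q − (1, 1, -1) = (-6, -1, -1), and w × v = (6, -39, 3).
Distance = |w × v| / |v| = √1566 / √45 ≈ 5.899.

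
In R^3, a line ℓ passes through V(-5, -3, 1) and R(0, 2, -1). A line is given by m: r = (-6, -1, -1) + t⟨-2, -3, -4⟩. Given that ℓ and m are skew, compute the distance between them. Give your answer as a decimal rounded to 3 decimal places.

2.351

A direction vector for ℓ is R − V = (5, 5, -2).
Common perpendicular direction n = (5, 5, -2) × (-2, -3, -4) = (-26, 24, -5).
With w = (-6, -1, -1) − (-5, -3, 1) = (-1, 2, -2), w · n = 84.
Distance = |w · n| / |n| = |84| / √1277 ≈ 2.351.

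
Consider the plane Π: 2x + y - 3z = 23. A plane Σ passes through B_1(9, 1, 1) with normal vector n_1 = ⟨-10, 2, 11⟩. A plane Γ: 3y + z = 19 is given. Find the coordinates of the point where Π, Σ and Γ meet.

Σ: n_1·r = n_1·B_1 gives -10x + 2y + 11z = -77.
Solving the 3×3 linear system 2x + y - 3z = 23, -10x + 2y + 11z = -77, 3y + z = 19 (e.g. by elimination or Cramer's rule, determinant = 38) gives (10, 6, 1).

(10, 6, 1)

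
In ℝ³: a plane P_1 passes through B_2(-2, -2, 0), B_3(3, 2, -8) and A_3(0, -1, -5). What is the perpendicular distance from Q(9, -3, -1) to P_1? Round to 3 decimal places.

B_2B_3 = (5, 4, -8), B_2A_3 = (2, 1, -5); a normal to P_1 is B_2B_3 × B_2A_3 = (-12, 9, -3).
Using B_2: P_1 has equation -12x + 9y - 3z = 6.
n·Q − d = (-12)·(9) + (9)·(-3) + (-3)·(-1) − 6 = -138; |n| = √234.
Distance = |-138| / √234 = 138/√234 ≈ 9.021.

9.021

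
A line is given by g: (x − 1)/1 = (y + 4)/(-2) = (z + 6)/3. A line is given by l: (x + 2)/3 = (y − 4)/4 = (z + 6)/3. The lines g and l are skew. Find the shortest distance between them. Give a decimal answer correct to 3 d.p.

4.756

g has direction (1, -2, 3) through (1, -4, -6).
l has direction (3, 4, 3) through (-2, 4, -6).
Common perpendicular direction n = (1, -2, 3) × (3, 4, 3) = (-18, 6, 10).
With w = (-2, 4, -6) − (1, -4, -6) = (-3, 8, 0), w · n = 102.
Distance = |w · n| / |n| = |102| / √460 ≈ 4.756.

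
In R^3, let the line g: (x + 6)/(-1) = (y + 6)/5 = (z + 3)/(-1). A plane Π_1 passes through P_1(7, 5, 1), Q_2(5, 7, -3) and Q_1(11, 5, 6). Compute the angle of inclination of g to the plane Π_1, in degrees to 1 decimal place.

g has direction (-1, 5, -1) through (-6, -6, -3).
P_1Q_2 = (-2, 2, -4), P_1Q_1 = (4, 0, 5); a normal to Π_1 is P_1Q_2 × P_1Q_1 = (10, -6, -8).
Using P_1: Π_1 has equation 10x - 6y - 8z = 32.
sin θ = |n·v| / (|n||v|) = |-32| / (√200 · √27) = 0.43546.
θ ≈ 25.8°.

25.8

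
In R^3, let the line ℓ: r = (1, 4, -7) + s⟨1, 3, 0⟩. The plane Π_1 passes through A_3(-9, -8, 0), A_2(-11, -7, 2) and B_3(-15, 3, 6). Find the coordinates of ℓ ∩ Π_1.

A_3A_2 = (-2, 1, 2), A_3B_3 = (-6, 11, 6); a normal to Π_1 is A_3A_2 × A_3B_3 = (-16, 0, -16).
Using A_3: Π_1 has equation -16x - 16z = 144.
Substitute r = (1, 4, -7) + t(1, 3, 0) into the plane: 96 + (-16)t = 144, so t = -3.
Intersection: (1, 4, -7) + (-3)·(1, 3, 0) = (-2, -5, -7).

(-2, -5, -7)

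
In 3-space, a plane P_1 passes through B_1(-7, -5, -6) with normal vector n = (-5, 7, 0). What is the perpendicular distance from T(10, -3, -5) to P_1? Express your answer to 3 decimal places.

P_1: n·r = n·B_1 gives -5x + 7y = 0.
n·T − d = (-5)·(10) + (7)·(-3) + (0)·(-5) − 0 = -71; |n| = √74.
Distance = |-71| / √74 = 71/√74 ≈ 8.254.

8.254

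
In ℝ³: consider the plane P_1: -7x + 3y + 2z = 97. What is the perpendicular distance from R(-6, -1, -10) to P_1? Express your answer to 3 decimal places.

n·R − d = (-7)·(-6) + (3)·(-1) + (2)·(-10) − 97 = -78; |n| = √62.
Distance = |-78| / √62 = 78/√62 ≈ 9.906.

9.906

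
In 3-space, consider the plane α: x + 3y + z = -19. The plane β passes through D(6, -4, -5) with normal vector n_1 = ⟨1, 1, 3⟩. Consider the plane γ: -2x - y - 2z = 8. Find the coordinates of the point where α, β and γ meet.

β: n_1·r = n_1·D gives x + y + 3z = -13.
Solving the 3×3 linear system x + 3y + z = -19, x + y + 3z = -13, -2x - y - 2z = 8 (e.g. by elimination or Cramer's rule, determinant = -10) gives (2, -6, -3).

(2, -6, -3)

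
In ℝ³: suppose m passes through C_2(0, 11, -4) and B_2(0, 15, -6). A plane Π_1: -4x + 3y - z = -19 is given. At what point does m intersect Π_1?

A direction vector for m is B_2 − C_2 = (0, 4, -2).
Substitute r = (0, 11, -4) + t(0, 4, -2) into the plane: 37 + 14t = -19, so t = -4.
Intersection: (0, 11, -4) + (-4)·(0, 4, -2) = (0, -5, 4).

(0, -5, 4)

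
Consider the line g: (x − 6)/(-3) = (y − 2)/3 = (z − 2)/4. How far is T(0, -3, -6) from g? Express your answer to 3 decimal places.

10.013

g has direction (-3, 3, 4) through (6, 2, 2).
Taking (6, 2, 2) on g with direction v = (-3, 3, 4): w = T − (6, 2, 2) = (-6, -5, -8), and w × v = (4, 48, -33).
Distance = |w × v| / |v| = √3409 / √34 ≈ 10.013.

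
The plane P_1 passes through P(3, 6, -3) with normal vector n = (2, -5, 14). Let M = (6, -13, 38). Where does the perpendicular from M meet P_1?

(0, 2, -4)

P_1: n·r = n·P gives 2x - 5y + 14z = -66.
Foot = M − λn with λ = (n·M − d)/|n|² = (609 − (-66))/225 = 3.
Foot = (6, -13, 38) − 3·(2, -5, 14) = (0, 2, -4).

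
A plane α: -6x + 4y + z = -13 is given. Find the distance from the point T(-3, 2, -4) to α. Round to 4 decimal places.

4.8076

n·T − d = (-6)·(-3) + (4)·(2) + (1)·(-4) − (-13) = 35; |n| = √53.
Distance = |35| / √53 = 35/√53 ≈ 4.8076.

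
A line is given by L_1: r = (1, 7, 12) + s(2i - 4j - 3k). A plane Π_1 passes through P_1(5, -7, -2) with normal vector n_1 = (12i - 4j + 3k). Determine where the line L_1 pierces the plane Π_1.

(5, -1, 6)

Π_1: n_1·r = n_1·P_1 gives 12x - 4y + 3z = 82.
Substitute r = (1, 7, 12) + t(2, -4, -3) into the plane: 20 + 31t = 82, so t = 2.
Intersection: (1, 7, 12) + 2·(2, -4, -3) = (5, -1, 6).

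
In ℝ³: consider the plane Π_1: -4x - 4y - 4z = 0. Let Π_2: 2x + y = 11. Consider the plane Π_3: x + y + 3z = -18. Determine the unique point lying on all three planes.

(2, 7, -9)

Solving the 3×3 linear system -4x - 4y - 4z = 0, 2x + y = 11, x + y + 3z = -18 (e.g. by elimination or Cramer's rule, determinant = 8) gives (2, 7, -9).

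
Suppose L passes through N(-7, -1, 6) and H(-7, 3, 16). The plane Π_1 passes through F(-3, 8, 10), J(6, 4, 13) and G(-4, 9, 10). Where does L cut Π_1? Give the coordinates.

A direction vector for L is H − N = (0, 4, 10).
FJ = (9, -4, 3), FG = (-1, 1, 0); a normal to Π_1 is FJ × FG = (-3, -3, 5).
Using F: Π_1 has equation -3x - 3y + 5z = 35.
Substitute r = (-7, -1, 6) + t(0, 4, 10) into the plane: 54 + 38t = 35, so t = -1/2.
Intersection: (-7, -1, 6) + (-1/2)·(0, 4, 10) = (-7, -3, 1).

(-7, -3, 1)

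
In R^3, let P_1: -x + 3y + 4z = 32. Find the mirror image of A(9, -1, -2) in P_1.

(5, 11, 14)

λ = (n·A − d)/|n|² = (-20 − 32)/26 = -2.
Reflection = A − 2λn = (9, -1, -2) − (-4)·(-1, 3, 4) = (5, 11, 14).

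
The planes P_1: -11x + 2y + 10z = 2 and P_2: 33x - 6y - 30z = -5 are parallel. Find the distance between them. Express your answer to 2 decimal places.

Rescale P_2 by 1/(-3): -11x + 2y + 10z = 5/3. Then distance = |2 − (5/3)| / √225 ≈ 0.02.

0.02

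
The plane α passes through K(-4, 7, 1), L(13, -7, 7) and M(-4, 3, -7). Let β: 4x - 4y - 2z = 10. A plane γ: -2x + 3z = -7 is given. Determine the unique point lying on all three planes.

KL = (17, -14, 6), KM = (0, -4, -8); a normal to α is KL × KM = (136, 136, -68).
Using K: α has equation 136x + 136y - 68z = 340.
Solving the 3×3 linear system 136x + 136y - 68z = 340, 4x - 4y - 2z = 10, -2x + 3z = -7 (e.g. by elimination or Cramer's rule, determinant = -2176) gives (2, 0, -1).

(2, 0, -1)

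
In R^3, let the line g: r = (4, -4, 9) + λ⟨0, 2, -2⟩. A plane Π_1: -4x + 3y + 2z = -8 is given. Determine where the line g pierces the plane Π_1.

(4, -2, 7)

Substitute r = (4, -4, 9) + t(0, 2, -2) into the plane: -10 + 2t = -8, so t = 1.
Intersection: (4, -4, 9) + 1·(0, 2, -2) = (4, -2, 7).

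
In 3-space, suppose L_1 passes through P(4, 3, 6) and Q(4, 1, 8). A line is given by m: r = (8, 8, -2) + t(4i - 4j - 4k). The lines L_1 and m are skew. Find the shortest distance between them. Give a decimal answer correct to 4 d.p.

2.0412

A direction vector for L_1 is Q − P = (0, -2, 2).
Common perpendicular direction n = (0, -2, 2) × (4, -4, -4) = (16, 8, 8).
With w = (8, 8, -2) − (4, 3, 6) = (4, 5, -8), w · n = 40.
Distance = |w · n| / |n| = |40| / √384 ≈ 2.0412.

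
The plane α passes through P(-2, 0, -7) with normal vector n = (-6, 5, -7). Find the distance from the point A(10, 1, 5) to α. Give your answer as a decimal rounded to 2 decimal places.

α: n·r = n·P gives -6x + 5y - 7z = 61.
n·A − d = (-6)·(10) + (5)·(1) + (-7)·(5) − 61 = -151; |n| = √110.
Distance = |-151| / √110 = 151/√110 ≈ 14.40.

14.40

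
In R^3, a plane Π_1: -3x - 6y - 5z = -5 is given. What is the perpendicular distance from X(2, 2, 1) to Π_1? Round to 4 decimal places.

n·X − d = (-3)·(2) + (-6)·(2) + (-5)·(1) − (-5) = -18; |n| = √70.
Distance = |-18| / √70 = 18/√70 ≈ 2.1514.

2.1514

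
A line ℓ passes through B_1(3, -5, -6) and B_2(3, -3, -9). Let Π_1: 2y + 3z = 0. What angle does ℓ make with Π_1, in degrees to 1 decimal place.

22.6

A direction vector for ℓ is B_2 − B_1 = (0, 2, -3).
sin θ = |n·v| / (|n||v|) = |-5| / (√13 · √13) = 0.38462.
θ ≈ 22.6°.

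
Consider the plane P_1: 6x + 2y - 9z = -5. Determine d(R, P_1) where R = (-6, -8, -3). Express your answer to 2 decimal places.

1.82

n·R − d = (6)·(-6) + (2)·(-8) + (-9)·(-3) − (-5) = -20; |n| = √121.
Distance = |-20| / √121 = 20/√121 ≈ 1.82.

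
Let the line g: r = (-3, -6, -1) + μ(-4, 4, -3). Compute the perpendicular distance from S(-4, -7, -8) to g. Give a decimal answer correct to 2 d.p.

Taking (-3, -6, -1) on g with direction v = (-4, 4, -3): w = S − (-3, -6, -1) = (-1, -1, -7), and w × v = (31, 25, -8).
Distance = |w × v| / |v| = √1650 / √41 ≈ 6.34.

6.34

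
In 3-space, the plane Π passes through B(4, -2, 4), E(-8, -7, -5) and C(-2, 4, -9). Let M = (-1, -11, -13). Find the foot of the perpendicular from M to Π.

BE = (-12, -5, -9), BC = (-6, 6, -13); a normal to Π is BE × BC = (119, -102, -102).
Using B: Π has equation 119x - 102y - 102z = 272.
Foot = M − λn with λ = (n·M − d)/|n|² = (2329 − 272)/34969 = 1/17.
Foot = (-1, -11, -13) − (1/17)·(119, -102, -102) = (-8, -5, -7).

(-8, -5, -7)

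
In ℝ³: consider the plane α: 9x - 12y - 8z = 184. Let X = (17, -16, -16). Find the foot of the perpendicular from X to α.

(8, -4, -8)

Foot = X − λn with λ = (n·X − d)/|n|² = (473 − 184)/289 = 1.
Foot = (17, -16, -16) − 1·(9, -12, -8) = (8, -4, -8).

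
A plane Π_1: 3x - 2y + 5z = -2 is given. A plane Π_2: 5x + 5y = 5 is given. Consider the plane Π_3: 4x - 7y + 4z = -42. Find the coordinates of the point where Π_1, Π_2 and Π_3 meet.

Solving the 3×3 linear system 3x - 2y + 5z = -2, 5x + 5y = 5, 4x - 7y + 4z = -42 (e.g. by elimination or Cramer's rule, determinant = -175) gives (-5, 6, 5).

(-5, 6, 5)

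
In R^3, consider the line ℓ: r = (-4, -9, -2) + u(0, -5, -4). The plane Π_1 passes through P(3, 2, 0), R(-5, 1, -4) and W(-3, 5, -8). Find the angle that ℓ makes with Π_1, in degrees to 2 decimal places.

68.13

PR = (-8, -1, -4), PW = (-6, 3, -8); a normal to Π_1 is PR × PW = (20, -40, -30).
Using P: Π_1 has equation 20x - 40y - 30z = -20.
sin θ = |n·v| / (|n||v|) = |320| / (√2900 · √41) = 0.92802.
θ ≈ 68.13°.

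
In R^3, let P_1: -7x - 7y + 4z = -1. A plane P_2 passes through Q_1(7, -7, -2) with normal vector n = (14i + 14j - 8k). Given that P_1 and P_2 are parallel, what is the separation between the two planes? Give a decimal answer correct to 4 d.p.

0.6556

P_2: n·r = n·Q_1 gives 14x + 14y - 8z = 16.
Rescale P_2 by 1/(-2): -7x - 7y + 4z = -8. Then distance = |-1 − (-8)| / √114 ≈ 0.6556.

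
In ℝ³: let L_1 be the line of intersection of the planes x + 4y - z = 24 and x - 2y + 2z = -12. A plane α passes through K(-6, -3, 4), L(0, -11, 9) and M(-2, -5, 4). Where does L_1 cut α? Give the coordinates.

(8, 2, -8)

Direction of L_1: (1, 4, -1) × (1, -2, 2) = (6, -3, -6).
A point on L_1: solving the two plane equations with x = 16 gives (16, -2, -16).
KL = (6, -8, 5), KM = (4, -2, 0); a normal to α is KL × KM = (10, 20, 20).
Using K: α has equation 10x + 20y + 20z = -40.
Substitute r = (16, -2, -16) + t(6, -3, -6) into the plane: -200 + (-120)t = -40, so t = -4/3.
Intersection: (16, -2, -16) + (-4/3)·(6, -3, -6) = (8, 2, -8).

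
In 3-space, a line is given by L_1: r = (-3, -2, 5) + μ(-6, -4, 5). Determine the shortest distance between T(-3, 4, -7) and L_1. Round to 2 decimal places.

9.40

Taking (-3, -2, 5) on L_1 with direction v = (-6, -4, 5): w = T − (-3, -2, 5) = (0, 6, -12), and w × v = (-18, 72, 36).
Distance = |w × v| / |v| = √6804 / √77 ≈ 9.40.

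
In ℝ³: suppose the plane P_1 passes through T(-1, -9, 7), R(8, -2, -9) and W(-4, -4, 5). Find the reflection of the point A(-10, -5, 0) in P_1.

(-2, 3, 8)

TR = (9, 7, -16), TW = (-3, 5, -2); a normal to P_1 is TR × TW = (66, 66, 66).
Using T: P_1 has equation 66x + 66y + 66z = -198.
λ = (n·A − d)/|n|² = (-990 − (-198))/13068 = -2/33.
Reflection = A − 2λn = (-10, -5, 0) − (-4/33)·(66, 66, 66) = (-2, 3, 8).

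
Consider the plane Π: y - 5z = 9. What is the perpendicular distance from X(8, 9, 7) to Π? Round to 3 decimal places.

6.864

n·X − d = (0)·(8) + (1)·(9) + (-5)·(7) − 9 = -35; |n| = √26.
Distance = |-35| / √26 = 35/√26 ≈ 6.864.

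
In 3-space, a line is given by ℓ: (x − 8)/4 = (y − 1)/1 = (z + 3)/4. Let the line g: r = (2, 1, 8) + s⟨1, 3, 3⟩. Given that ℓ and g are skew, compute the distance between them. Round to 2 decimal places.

10.73

ℓ has direction (4, 1, 4) through (8, 1, -3).
Common perpendicular direction n = (4, 1, 4) × (1, 3, 3) = (-9, -8, 11).
With w = (2, 1, 8) − (8, 1, -3) = (-6, 0, 11), w · n = 175.
Distance = |w · n| / |n| = |175| / √266 ≈ 10.73.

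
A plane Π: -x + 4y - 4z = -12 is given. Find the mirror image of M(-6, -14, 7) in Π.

λ = (n·M − d)/|n|² = (-78 − (-12))/33 = -2.
Reflection = M − 2λn = (-6, -14, 7) − (-4)·(-1, 4, -4) = (-10, 2, -9).

(-10, 2, -9)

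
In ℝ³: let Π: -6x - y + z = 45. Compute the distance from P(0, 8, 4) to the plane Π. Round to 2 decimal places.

7.95

n·P − d = (-6)·(0) + (-1)·(8) + (1)·(4) − 45 = -49; |n| = √38.
Distance = |-49| / √38 = 49/√38 ≈ 7.95.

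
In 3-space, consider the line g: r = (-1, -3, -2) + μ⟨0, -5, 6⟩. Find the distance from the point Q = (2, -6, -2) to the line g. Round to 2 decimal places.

3.78

Taking (-1, -3, -2) on g with direction v = (0, -5, 6): w = Q − (-1, -3, -2) = (3, -3, 0), and w × v = (-18, -18, -15).
Distance = |w × v| / |v| = √873 / √61 ≈ 3.78.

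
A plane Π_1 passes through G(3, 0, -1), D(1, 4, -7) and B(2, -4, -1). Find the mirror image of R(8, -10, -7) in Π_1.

(-8, -6, 1)

GD = (-2, 4, -6), GB = (-1, -4, 0); a normal to Π_1 is GD × GB = (-24, 6, 12).
Using G: Π_1 has equation -24x + 6y + 12z = -84.
λ = (n·R − d)/|n|² = (-336 − (-84))/756 = -1/3.
Reflection = R − 2λn = (8, -10, -7) − (-2/3)·(-24, 6, 12) = (-8, -6, 1).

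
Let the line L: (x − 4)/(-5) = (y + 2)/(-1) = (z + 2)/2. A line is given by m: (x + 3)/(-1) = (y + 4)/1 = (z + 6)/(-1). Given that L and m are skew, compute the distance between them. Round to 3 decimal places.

4.852

L has direction (-5, -1, 2) through (4, -2, -2).
m has direction (-1, 1, -1) through (-3, -4, -6).
Common perpendicular direction n = (-5, -1, 2) × (-1, 1, -1) = (-1, -7, -6).
With w = (-3, -4, -6) − (4, -2, -2) = (-7, -2, -4), w · n = 45.
Distance = |w · n| / |n| = |45| / √86 ≈ 4.852.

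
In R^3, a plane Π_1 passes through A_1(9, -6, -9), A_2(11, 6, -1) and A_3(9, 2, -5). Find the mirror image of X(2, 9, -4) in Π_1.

A_1A_2 = (2, 12, 8), A_1A_3 = (0, 8, 4); a normal to Π_1 is A_1A_2 × A_1A_3 = (-16, -8, 16).
Using A_1: Π_1 has equation -16x - 8y + 16z = -240.
λ = (n·X − d)/|n|² = (-168 − (-240))/576 = 1/8.
Reflection = X − 2λn = (2, 9, -4) − (1/4)·(-16, -8, 16) = (6, 11, -8).

(6, 11, -8)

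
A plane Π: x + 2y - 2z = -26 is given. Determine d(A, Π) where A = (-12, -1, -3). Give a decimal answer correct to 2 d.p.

n·A − d = (1)·(-12) + (2)·(-1) + (-2)·(-3) − (-26) = 18; |n| = √9.
Distance = |18| / √9 = 18/√9 ≈ 6.00.

6.00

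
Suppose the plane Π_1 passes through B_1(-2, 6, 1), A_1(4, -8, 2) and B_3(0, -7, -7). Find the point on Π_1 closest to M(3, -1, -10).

B_1A_1 = (6, -14, 1), B_1B_3 = (2, -13, -8); a normal to Π_1 is B_1A_1 × B_1B_3 = (125, 50, -50).
Using B_1: Π_1 has equation 125x + 50y - 50z = 0.
Foot = M − λn with λ = (n·M − d)/|n|² = (825 − 0)/20625 = 1/25.
Foot = (3, -1, -10) − (1/25)·(125, 50, -50) = (-2, -3, -8).

(-2, -3, -8)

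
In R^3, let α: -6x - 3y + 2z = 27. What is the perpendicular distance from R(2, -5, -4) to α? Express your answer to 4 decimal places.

n·R − d = (-6)·(2) + (-3)·(-5) + (2)·(-4) − 27 = -32; |n| = √49.
Distance = |-32| / √49 = 32/√49 ≈ 4.5714.

4.5714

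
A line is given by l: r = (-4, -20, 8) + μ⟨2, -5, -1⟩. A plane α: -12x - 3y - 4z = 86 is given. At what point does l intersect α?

(-8, -10, 10)

Substitute r = (-4, -20, 8) + t(2, -5, -1) into the plane: 76 + (-5)t = 86, so t = -2.
Intersection: (-4, -20, 8) + (-2)·(2, -5, -1) = (-8, -10, 10).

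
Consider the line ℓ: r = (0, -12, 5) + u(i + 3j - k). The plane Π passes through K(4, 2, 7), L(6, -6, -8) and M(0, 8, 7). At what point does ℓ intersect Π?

KL = (2, -8, -15), KM = (-4, 6, 0); a normal to Π is KL × KM = (90, 60, -20).
Using K: Π has equation 90x + 60y - 20z = 340.
Substitute r = (0, -12, 5) + t(1, 3, -1) into the plane: -820 + 290t = 340, so t = 4.
Intersection: (0, -12, 5) + 4·(1, 3, -1) = (4, 0, 1).

(4, 0, 1)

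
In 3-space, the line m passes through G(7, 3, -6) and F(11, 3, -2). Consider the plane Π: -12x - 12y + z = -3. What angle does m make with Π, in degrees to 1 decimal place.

27.2

A direction vector for m is F − G = (4, 0, 4).
sin θ = |n·v| / (|n||v|) = |-44| / (√289 · √32) = 0.45754.
θ ≈ 27.2°.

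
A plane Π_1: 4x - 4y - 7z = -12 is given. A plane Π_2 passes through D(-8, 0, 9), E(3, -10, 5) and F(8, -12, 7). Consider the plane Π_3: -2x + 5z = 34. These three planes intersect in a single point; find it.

(3, -8, 8)

DE = (11, -10, -4), DF = (16, -12, -2); a normal to Π_2 is DE × DF = (-28, -42, 28).
Using D: Π_2 has equation -28x - 42y + 28z = 476.
Solving the 3×3 linear system 4x - 4y - 7z = -12, -28x - 42y + 28z = 476, -2x + 5z = 34 (e.g. by elimination or Cramer's rule, determinant = -588) gives (3, -8, 8).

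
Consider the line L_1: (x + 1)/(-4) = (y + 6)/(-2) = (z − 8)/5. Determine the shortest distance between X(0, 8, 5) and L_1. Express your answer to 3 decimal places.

12.526

L_1 has direction (-4, -2, 5) through (-1, -6, 8).
Taking (-1, -6, 8) on L_1 with direction v = (-4, -2, 5): w = X − (-1, -6, 8) = (1, 14, -3), and w × v = (64, 7, 54).
Distance = |w × v| / |v| = √7061 / √45 ≈ 12.526.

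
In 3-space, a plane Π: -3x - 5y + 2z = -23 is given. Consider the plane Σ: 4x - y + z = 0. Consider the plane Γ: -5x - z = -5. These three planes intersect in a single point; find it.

Solving the 3×3 linear system -3x - 5y + 2z = -23, 4x - y + z = 0, -5x - z = -5 (e.g. by elimination or Cramer's rule, determinant = -8) gives (1, 4, 0).

(1, 4, 0)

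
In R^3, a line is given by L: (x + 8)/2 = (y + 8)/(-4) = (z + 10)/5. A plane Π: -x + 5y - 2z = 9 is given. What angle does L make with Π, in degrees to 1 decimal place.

60.6

L has direction (2, -4, 5) through (-8, -8, -10).
sin θ = |n·v| / (|n||v|) = |-32| / (√30 · √45) = 0.87093.
θ ≈ 60.6°.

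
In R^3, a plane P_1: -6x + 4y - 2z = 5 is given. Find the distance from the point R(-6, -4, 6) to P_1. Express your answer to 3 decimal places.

n·R − d = (-6)·(-6) + (4)·(-4) + (-2)·(6) − 5 = 3; |n| = √56.
Distance = |3| / √56 = 3/√56 ≈ 0.401.

0.401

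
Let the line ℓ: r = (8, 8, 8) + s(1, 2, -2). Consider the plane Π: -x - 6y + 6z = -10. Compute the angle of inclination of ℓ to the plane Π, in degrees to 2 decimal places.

sin θ = |n·v| / (|n||v|) = |-25| / (√73 · √9) = 0.97534.
θ ≈ 77.25°.

77.25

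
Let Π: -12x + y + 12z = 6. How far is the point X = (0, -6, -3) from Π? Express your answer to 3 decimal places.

2.824

n·X − d = (-12)·(0) + (1)·(-6) + (12)·(-3) − 6 = -48; |n| = √289.
Distance = |-48| / √289 = 48/√289 ≈ 2.824.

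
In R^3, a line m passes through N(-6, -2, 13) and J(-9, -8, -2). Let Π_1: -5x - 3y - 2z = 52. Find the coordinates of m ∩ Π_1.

(-8, -6, 3)

A direction vector for m is J − N = (-3, -6, -15).
Substitute r = (-6, -2, 13) + t(-3, -6, -15) into the plane: 10 + 63t = 52, so t = 2/3.
Intersection: (-6, -2, 13) + (2/3)·(-3, -6, -15) = (-8, -6, 3).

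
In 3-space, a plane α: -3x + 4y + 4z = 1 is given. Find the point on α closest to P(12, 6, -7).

(9, 10, -3)

Foot = P − λn with λ = (n·P − d)/|n|² = (-40 − 1)/41 = -1.
Foot = (12, 6, -7) − (-1)·(-3, 4, 4) = (9, 10, -3).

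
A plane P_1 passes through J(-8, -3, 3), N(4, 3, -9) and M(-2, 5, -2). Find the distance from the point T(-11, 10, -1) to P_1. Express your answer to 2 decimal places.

JN = (12, 6, -12), JM = (6, 8, -5); a normal to P_1 is JN × JM = (66, -12, 60).
Using J: P_1 has equation 66x - 12y + 60z = -312.
n·T − d = (66)·(-11) + (-12)·(10) + (60)·(-1) − (-312) = -594; |n| = √8100.
Distance = |-594| / √8100 = 594/√8100 ≈ 6.60.

6.60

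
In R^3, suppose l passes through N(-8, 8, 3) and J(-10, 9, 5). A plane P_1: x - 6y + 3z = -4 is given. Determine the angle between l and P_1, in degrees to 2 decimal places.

A direction vector for l is J − N = (-2, 1, 2).
sin θ = |n·v| / (|n||v|) = |-2| / (√46 · √9) = 0.09829.
θ ≈ 5.64°.

5.64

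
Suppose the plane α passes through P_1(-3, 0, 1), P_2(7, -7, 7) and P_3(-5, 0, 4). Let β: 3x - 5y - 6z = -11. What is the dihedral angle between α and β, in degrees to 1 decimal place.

P_1P_2 = (10, -7, 6), P_1P_3 = (-2, 0, 3); a normal to α is P_1P_2 × P_1P_3 = (-21, -42, -14).
Using P_1: α has equation -21x - 42y - 14z = 49.
cos θ = |n₁·n₂| / (|n₁||n₂|) = |231| / (√2401 · √70).
θ = arccos(0.56346) ≈ 55.7°.

55.7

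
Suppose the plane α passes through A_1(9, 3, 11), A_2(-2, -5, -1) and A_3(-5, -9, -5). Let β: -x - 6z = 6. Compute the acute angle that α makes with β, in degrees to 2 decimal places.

50.42

A_1A_2 = (-11, -8, -12), A_1A_3 = (-14, -12, -16); a normal to α is A_1A_2 × A_1A_3 = (-16, -8, 20).
Using A_1: α has equation -16x - 8y + 20z = 52.
cos θ = |n₁·n₂| / (|n₁||n₂|) = |-104| / (√720 · √37).
θ = arccos(0.63719) ≈ 50.42°.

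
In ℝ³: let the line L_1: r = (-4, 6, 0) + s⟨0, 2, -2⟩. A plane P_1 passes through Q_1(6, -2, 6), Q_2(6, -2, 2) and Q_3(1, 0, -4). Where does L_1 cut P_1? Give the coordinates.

Q_1Q_2 = (0, 0, -4), Q_1Q_3 = (-5, 2, -10); a normal to P_1 is Q_1Q_2 × Q_1Q_3 = (8, 20, 0).
Using Q_1: P_1 has equation 8x + 20y = 8.
Substitute r = (-4, 6, 0) + t(0, 2, -2) into the plane: 88 + 40t = 8, so t = -2.
Intersection: (-4, 6, 0) + (-2)·(0, 2, -2) = (-4, 2, 4).

(-4, 2, 4)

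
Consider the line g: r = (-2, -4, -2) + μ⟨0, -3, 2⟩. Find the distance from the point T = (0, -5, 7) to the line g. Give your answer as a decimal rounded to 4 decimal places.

7.2164

Taking (-2, -4, -2) on g with direction v = (0, -3, 2): w = T − (-2, -4, -2) = (2, -1, 9), and w × v = (25, -4, -6).
Distance = |w × v| / |v| = √677 / √13 ≈ 7.2164.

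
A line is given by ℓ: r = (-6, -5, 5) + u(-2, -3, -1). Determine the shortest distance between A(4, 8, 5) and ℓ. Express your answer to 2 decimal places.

Taking (-6, -5, 5) on ℓ with direction v = (-2, -3, -1): w = A − (-6, -5, 5) = (10, 13, 0), and w × v = (-13, 10, -4).
Distance = |w × v| / |v| = √285 / √14 ≈ 4.51.

4.51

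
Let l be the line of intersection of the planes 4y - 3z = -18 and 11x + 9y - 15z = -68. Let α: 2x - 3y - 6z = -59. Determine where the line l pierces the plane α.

Direction of l: (0, 4, -3) × (11, 9, -15) = (-33, -33, -44).
A point on l: solving the two plane equations with x = -4 gives (-4, -6, -2).
Substitute r = (-4, -6, -2) + t(-33, -33, -44) into the plane: 22 + 297t = -59, so t = -3/11.
Intersection: (-4, -6, -2) + (-3/11)·(-33, -33, -44) = (5, 3, 10).

(5, 3, 10)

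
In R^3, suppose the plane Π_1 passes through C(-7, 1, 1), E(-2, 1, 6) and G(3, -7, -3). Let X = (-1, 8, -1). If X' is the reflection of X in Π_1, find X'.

(-9, -6, 7)

CE = (5, 0, 5), CG = (10, -8, -4); a normal to Π_1 is CE × CG = (40, 70, -40).
Using C: Π_1 has equation 40x + 70y - 40z = -250.
λ = (n·X − d)/|n|² = (560 − (-250))/8100 = 1/10.
Reflection = X − 2λn = (-1, 8, -1) − (1/5)·(40, 70, -40) = (-9, -6, 7).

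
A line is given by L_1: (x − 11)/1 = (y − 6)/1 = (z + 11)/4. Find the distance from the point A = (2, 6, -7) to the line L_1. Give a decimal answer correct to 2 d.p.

9.71

L_1 has direction (1, 1, 4) through (11, 6, -11).
Taking (11, 6, -11) on L_1 with direction v = (1, 1, 4): w = A − (11, 6, -11) = (-9, 0, 4), and w × v = (-4, 40, -9).
Distance = |w × v| / |v| = √1697 / √18 ≈ 9.71.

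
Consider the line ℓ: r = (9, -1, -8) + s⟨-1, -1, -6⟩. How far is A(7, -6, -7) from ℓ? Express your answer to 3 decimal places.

5.475

Taking (9, -1, -8) on ℓ with direction v = (-1, -1, -6): w = A − (9, -1, -8) = (-2, -5, 1), and w × v = (31, -13, -3).
Distance = |w × v| / |v| = √1139 / √38 ≈ 5.475.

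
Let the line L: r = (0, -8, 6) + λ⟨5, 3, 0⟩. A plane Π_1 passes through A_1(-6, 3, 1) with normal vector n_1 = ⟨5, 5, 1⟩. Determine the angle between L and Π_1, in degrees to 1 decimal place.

73.9

Π_1: n_1·r = n_1·A_1 gives 5x + 5y + z = -14.
sin θ = |n·v| / (|n||v|) = |40| / (√51 · √34) = 0.96058.
θ ≈ 73.9°.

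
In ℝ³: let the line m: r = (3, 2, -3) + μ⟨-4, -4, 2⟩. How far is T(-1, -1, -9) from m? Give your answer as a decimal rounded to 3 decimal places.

Taking (3, 2, -3) on m with direction v = (-4, -4, 2): w = T − (3, 2, -3) = (-4, -3, -6), and w × v = (-30, 32, 4).
Distance = |w × v| / |v| = √1940 / √36 ≈ 7.341.

7.341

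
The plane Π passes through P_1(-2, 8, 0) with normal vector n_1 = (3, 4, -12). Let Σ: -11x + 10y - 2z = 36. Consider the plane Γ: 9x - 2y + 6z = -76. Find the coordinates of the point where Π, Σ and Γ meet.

Π: n_1·r = n_1·P_1 gives 3x + 4y - 12z = 26.
Solving the 3×3 linear system 3x + 4y - 12z = 26, -11x + 10y - 2z = 36, 9x - 2y + 6z = -76 (e.g. by elimination or Cramer's rule, determinant = 1176) gives (-6, -4, -5).

(-6, -4, -5)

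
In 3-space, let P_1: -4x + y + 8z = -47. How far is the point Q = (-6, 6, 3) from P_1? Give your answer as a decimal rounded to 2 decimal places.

11.22

n·Q − d = (-4)·(-6) + (1)·(6) + (8)·(3) − (-47) = 101; |n| = √81.
Distance = |101| / √81 = 101/√81 ≈ 11.22.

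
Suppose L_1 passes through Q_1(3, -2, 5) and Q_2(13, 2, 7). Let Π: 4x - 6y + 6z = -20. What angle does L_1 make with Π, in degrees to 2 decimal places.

15.81

A direction vector for L_1 is Q_2 − Q_1 = (10, 4, 2).
sin θ = |n·v| / (|n||v|) = |28| / (√88 · √120) = 0.27247.
θ ≈ 15.81°.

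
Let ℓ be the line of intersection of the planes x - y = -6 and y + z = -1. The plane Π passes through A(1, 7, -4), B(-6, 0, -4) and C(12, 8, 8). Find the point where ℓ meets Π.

(-3, 3, -4)

Direction of ℓ: (1, -1, 0) × (0, 1, 1) = (-1, -1, 1).
A point on ℓ: solving the two plane equations with x = -9 gives (-9, -3, 2).
AB = (-7, -7, 0), AC = (11, 1, 12); a normal to Π is AB × AC = (-84, 84, 70).
Using A: Π has equation -84x + 84y + 70z = 224.
Substitute r = (-9, -3, 2) + t(-1, -1, 1) into the plane: 644 + 70t = 224, so t = -6.
Intersection: (-9, -3, 2) + (-6)·(-1, -1, 1) = (-3, 3, -4).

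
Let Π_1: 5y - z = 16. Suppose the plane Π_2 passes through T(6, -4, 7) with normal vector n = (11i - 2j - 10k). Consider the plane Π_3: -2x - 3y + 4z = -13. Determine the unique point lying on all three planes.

Π_2: n·r = n·T gives 11x - 2y - 10z = 4.
Solving the 3×3 linear system 5y - z = 16, 11x - 2y - 10z = 4, -2x - 3y + 4z = -13 (e.g. by elimination or Cramer's rule, determinant = -83) gives (0, 3, -1).

(0, 3, -1)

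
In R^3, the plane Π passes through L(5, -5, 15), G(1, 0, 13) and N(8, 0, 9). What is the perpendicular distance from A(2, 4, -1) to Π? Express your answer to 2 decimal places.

6.97

LG = (-4, 5, -2), LN = (3, 5, -6); a normal to Π is LG × LN = (-20, -30, -35).
Using L: Π has equation -20x - 30y - 35z = -475.
n·A − d = (-20)·(2) + (-30)·(4) + (-35)·(-1) − (-475) = 350; |n| = √2525.
Distance = |350| / √2525 = 350/√2525 ≈ 6.97.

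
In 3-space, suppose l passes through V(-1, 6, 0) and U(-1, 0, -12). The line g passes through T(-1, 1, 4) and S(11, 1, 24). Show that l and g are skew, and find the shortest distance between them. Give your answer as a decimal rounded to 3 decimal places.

5.020

A direction vector for l is U − V = (0, -6, -12).
A direction vector for g is S − T = (12, 0, 20).
Common perpendicular direction n = (0, -6, -12) × (12, 0, 20) = (-120, -144, 72).
With w = (-1, 1, 4) − (-1, 6, 0) = (0, -5, 4), w · n = 1008.
Since n ≠ 0 the lines are not parallel, and w · n = 1008 ≠ 0 so they do not intersect; hence they are skew.
Distance = |w · n| / |n| = |1008| / √40320 ≈ 5.020.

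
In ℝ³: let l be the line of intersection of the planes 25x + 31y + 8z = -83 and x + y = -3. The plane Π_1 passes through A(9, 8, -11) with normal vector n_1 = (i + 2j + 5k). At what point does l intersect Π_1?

(-11, 8, -7)

Direction of l: (25, 31, 8) × (1, 1, 0) = (-8, 8, -6).
A point on l: solving the two plane equations with x = 1 gives (1, -4, 2).
Π_1: n_1·r = n_1·A gives x + 2y + 5z = -30.
Substitute r = (1, -4, 2) + t(-8, 8, -6) into the plane: 3 + (-22)t = -30, so t = 3/2.
Intersection: (1, -4, 2) + (3/2)·(-8, 8, -6) = (-11, 8, -7).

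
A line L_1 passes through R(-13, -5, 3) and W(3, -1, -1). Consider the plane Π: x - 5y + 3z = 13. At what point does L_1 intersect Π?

A direction vector for L_1 is W − R = (16, 4, -4).
Substitute r = (-13, -5, 3) + t(16, 4, -4) into the plane: 21 + (-16)t = 13, so t = 1/2.
Intersection: (-13, -5, 3) + (1/2)·(16, 4, -4) = (-5, -3, 1).

(-5, -3, 1)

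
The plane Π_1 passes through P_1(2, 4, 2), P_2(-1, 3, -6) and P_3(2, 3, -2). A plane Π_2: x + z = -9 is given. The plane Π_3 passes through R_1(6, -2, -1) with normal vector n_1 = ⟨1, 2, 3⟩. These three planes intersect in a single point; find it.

P_1P_2 = (-3, -1, -8), P_1P_3 = (0, -1, -4); a normal to Π_1 is P_1P_2 × P_1P_3 = (-4, -12, 3).
Using P_1: Π_1 has equation -4x - 12y + 3z = -50.
Π_3: n_1·r = n_1·R_1 gives x + 2y + 3z = -1.
Solving the 3×3 linear system -4x - 12y + 3z = -50, x + z = -9, x + 2y + 3z = -1 (e.g. by elimination or Cramer's rule, determinant = 38) gives (-7, 6, -2).

(-7, 6, -2)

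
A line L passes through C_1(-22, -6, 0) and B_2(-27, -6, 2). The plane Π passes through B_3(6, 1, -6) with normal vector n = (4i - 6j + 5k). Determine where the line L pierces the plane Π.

A direction vector for L is B_2 − C_1 = (-5, 0, 2).
Π: n·r = n·B_3 gives 4x - 6y + 5z = -12.
Substitute r = (-22, -6, 0) + t(-5, 0, 2) into the plane: -52 + (-10)t = -12, so t = -4.
Intersection: (-22, -6, 0) + (-4)·(-5, 0, 2) = (-2, -6, -8).

(-2, -6, -8)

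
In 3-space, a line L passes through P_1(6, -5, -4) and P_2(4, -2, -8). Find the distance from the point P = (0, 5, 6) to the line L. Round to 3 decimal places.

15.358

A direction vector for L is P_2 − P_1 = (-2, 3, -4).
Taking (6, -5, -4) on L with direction v = (-2, 3, -4): w = P − (6, -5, -4) = (-6, 10, 10), and w × v = (-70, -44, 2).
Distance = |w × v| / |v| = √6840 / √29 ≈ 15.358.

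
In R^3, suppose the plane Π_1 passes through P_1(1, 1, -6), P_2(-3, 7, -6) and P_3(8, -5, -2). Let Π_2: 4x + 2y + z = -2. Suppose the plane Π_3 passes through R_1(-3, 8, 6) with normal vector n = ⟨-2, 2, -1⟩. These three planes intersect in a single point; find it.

(-1, 4, -6)

P_1P_2 = (-4, 6, 0), P_1P_3 = (7, -6, 4); a normal to Π_1 is P_1P_2 × P_1P_3 = (24, 16, -18).
Using P_1: Π_1 has equation 24x + 16y - 18z = 148.
Π_3: n·r = n·R_1 gives -2x + 2y - z = 16.
Solving the 3×3 linear system 24x + 16y - 18z = 148, 4x + 2y + z = -2, -2x + 2y - z = 16 (e.g. by elimination or Cramer's rule, determinant = -280) gives (-1, 4, -6).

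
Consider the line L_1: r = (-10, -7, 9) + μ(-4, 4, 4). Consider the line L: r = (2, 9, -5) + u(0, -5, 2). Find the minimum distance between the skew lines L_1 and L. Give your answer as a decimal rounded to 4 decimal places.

Common perpendicular direction n = (-4, 4, 4) × (0, -5, 2) = (28, 8, 20).
With w = (2, 9, -5) − (-10, -7, 9) = (12, 16, -14), w · n = 184.
Distance = |w · n| / |n| = |184| / √1248 ≈ 5.2085.

5.2085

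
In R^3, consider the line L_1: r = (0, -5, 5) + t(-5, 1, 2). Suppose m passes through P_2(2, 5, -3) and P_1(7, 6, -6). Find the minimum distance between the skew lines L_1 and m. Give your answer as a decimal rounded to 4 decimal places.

1.6330

A direction vector for m is P_1 − P_2 = (5, 1, -3).
Common perpendicular direction n = (-5, 1, 2) × (5, 1, -3) = (-5, -5, -10).
With w = (2, 5, -3) − (0, -5, 5) = (2, 10, -8), w · n = 20.
Distance = |w · n| / |n| = |20| / √150 ≈ 1.6330.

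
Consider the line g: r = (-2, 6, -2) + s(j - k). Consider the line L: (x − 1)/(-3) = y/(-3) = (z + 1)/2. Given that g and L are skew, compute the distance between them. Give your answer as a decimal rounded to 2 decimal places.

4.13

L has direction (-3, -3, 2) through (1, 0, -1).
Common perpendicular direction n = (0, 1, -1) × (-3, -3, 2) = (-1, 3, 3).
With w = (1, 0, -1) − (-2, 6, -2) = (3, -6, 1), w · n = -18.
Distance = |w · n| / |n| = |-18| / √19 ≈ 4.13.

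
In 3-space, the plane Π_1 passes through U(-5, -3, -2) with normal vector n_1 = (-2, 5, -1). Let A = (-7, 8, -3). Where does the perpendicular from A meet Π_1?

(-3, -2, -1)

Π_1: n_1·r = n_1·U gives -2x + 5y - z = -3.
Foot = A − λn with λ = (n·A − d)/|n|² = (57 − (-3))/30 = 2.
Foot = (-7, 8, -3) − 2·(-2, 5, -1) = (-3, -2, -1).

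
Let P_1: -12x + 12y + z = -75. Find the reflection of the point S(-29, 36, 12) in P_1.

(43, -36, 6)

λ = (n·S − d)/|n|² = (792 − (-75))/289 = 3.
Reflection = S − 2λn = (-29, 36, 12) − 6·(-12, 12, 1) = (43, -36, 6).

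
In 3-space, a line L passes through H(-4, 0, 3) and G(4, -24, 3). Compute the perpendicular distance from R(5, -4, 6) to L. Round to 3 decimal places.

A direction vector for L is G − H = (8, -24, 0).
Taking (-4, 0, 3) on L with direction v = (8, -24, 0): w = R − (-4, 0, 3) = (9, -4, 3), and w × v = (72, 24, -184).
Distance = |w × v| / |v| = √39616 / √640 ≈ 7.868.

7.868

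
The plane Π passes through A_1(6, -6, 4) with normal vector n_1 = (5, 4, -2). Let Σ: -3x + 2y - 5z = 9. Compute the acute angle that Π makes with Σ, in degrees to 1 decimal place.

Π: n_1·r = n_1·A_1 gives 5x + 4y - 2z = -2.
cos θ = |n₁·n₂| / (|n₁||n₂|) = |3| / (√45 · √38).
θ = arccos(0.07255) ≈ 85.8°.

85.8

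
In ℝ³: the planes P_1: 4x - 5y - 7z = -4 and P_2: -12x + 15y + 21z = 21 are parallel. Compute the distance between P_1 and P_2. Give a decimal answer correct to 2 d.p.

0.32

Rescale P_2 by 1/(-3): 4x - 5y - 7z = -7. Then distance = |-4 − (-7)| / √90 ≈ 0.32.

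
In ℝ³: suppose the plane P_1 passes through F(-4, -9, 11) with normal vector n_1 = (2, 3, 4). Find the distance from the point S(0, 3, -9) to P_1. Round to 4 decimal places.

6.6850

P_1: n_1·r = n_1·F gives 2x + 3y + 4z = 9.
n·S − d = (2)·(0) + (3)·(3) + (4)·(-9) − 9 = -36; |n| = √29.
Distance = |-36| / √29 = 36/√29 ≈ 6.6850.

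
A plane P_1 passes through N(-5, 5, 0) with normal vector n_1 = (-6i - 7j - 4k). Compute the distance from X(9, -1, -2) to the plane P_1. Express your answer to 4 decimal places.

3.3831

P_1: n_1·r = n_1·N gives -6x - 7y - 4z = -5.
n·X − d = (-6)·(9) + (-7)·(-1) + (-4)·(-2) − (-5) = -34; |n| = √101.
Distance = |-34| / √101 = 34/√101 ≈ 3.3831.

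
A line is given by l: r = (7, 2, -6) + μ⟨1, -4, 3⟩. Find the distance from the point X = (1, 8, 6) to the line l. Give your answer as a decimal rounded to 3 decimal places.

14.650

Taking (7, 2, -6) on l with direction v = (1, -4, 3): w = X − (7, 2, -6) = (-6, 6, 12), and w × v = (66, 30, 18).
Distance = |w × v| / |v| = √5580 / √26 ≈ 14.650.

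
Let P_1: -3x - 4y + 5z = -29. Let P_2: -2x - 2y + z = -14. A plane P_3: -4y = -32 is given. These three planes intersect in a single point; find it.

Solving the 3×3 linear system -3x - 4y + 5z = -29, -2x - 2y + z = -14, -4y = -32 (e.g. by elimination or Cramer's rule, determinant = 28) gives (-1, 8, 0).

(-1, 8, 0)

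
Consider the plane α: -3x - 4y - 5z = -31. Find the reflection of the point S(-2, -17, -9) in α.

(16, 7, 21)

λ = (n·S − d)/|n|² = (119 − (-31))/50 = 3.
Reflection = S − 2λn = (-2, -17, -9) − 6·(-3, -4, -5) = (16, 7, 21).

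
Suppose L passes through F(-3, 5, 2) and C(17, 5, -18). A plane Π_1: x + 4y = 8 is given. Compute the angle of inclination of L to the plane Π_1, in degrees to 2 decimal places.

9.87

A direction vector for L is C − F = (20, 0, -20).
sin θ = |n·v| / (|n||v|) = |20| / (√17 · √800) = 0.17150.
θ ≈ 9.87°.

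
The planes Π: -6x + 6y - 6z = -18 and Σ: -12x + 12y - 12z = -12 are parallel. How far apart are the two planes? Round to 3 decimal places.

Rescale Σ by 1/2: -6x + 6y - 6z = -6. Then distance = |-18 − (-6)| / √108 ≈ 1.155.

1.155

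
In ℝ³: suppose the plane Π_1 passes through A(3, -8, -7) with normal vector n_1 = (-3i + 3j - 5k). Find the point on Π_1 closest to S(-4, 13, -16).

(5, 4, -1)

Π_1: n_1·r = n_1·A gives -3x + 3y - 5z = 2.
Foot = S − λn with λ = (n·S − d)/|n|² = (131 − 2)/43 = 3.
Foot = (-4, 13, -16) − 3·(-3, 3, -5) = (5, 4, -1).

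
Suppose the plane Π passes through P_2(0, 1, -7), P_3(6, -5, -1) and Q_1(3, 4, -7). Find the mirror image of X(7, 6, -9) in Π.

P_2P_3 = (6, -6, 6), P_2Q_1 = (3, 3, 0); a normal to Π is P_2P_3 × P_2Q_1 = (-18, 18, 36).
Using P_2: Π has equation -18x + 18y + 36z = -234.
λ = (n·X − d)/|n|² = (-342 − (-234))/1944 = -1/18.
Reflection = X − 2λn = (7, 6, -9) − (-1/9)·(-18, 18, 36) = (5, 8, -5).

(5, 8, -5)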